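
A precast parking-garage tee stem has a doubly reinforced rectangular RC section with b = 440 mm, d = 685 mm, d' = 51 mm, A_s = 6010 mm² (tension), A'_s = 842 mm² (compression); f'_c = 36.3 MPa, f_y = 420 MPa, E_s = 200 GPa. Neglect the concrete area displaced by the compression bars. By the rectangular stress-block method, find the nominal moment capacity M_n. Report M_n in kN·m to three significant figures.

Assume both tension and compression steel yield.
Net tension couple steel: A_s − A'_s = 5168 mm².
a = (A_s − A'_s) f_y / (0.85 f'_c b) = 2170560/(0.85 × 36.3 × 440) = 159.88 mm.
c = a/β₁ = 159.88/0.791 = 202.12 mm; ε'_s = 0.003(c − d')/c = 0.0022 ≥ f_y/E_s = 0.0021, so compression steel does yield.
M_n = (A_s − A'_s) f_y (d − a/2) + A'_s f_y (d − d') = [2170560 × (685 − 79.94) + 353640 × (685 − 51)] × 10⁻⁶ = 1313.32 + 224.21 = 1537.53 kN·m.

M_n ≈ 1540 kN·m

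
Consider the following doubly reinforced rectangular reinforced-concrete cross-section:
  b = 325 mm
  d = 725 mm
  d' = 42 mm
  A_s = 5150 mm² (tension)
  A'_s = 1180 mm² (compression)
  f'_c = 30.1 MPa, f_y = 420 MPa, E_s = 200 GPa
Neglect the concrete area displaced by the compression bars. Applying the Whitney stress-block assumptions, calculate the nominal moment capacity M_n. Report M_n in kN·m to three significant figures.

Assume both tension and compression steel yield.
Net tension couple steel: A_s − A'_s = 3970 mm².
a = (A_s − A'_s) f_y / (0.85 f'_c b) = 1667400/(0.85 × 30.1 × 325) = 200.53 mm.
c = a/β₁ = 200.53/0.835 = 240.16 mm; ε'_s = 0.003(c − d')/c = 0.0025 ≥ f_y/E_s = 0.0021, so compression steel does yield.
M_n = (A_s − A'_s) f_y (d − a/2) + A'_s f_y (d − d') = [1667400 × (725 − 100.265) + 495600 × (725 − 42)] × 10⁻⁶ = 1041.68 + 338.49 = 1380.17 kN·m.

M_n ≈ 1380 kN·m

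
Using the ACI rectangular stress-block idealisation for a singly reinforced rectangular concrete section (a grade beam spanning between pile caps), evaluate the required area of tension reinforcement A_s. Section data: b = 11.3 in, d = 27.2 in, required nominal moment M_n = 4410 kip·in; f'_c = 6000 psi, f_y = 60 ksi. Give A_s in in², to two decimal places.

A_s ≈ 2.86 in²

From M_n = 0.85 f'_c a b (d − a/2):
a = d − √(d² − 2M_n/(0.85 f'_c b)) = 27.2 − √(27.2² − 2 × 4410/(0.85 × 6 × 11.3)) = 2.976 in.
A_s = 0.85 f'_c a b / f_y = 0.85 × 6 × 2.976 × 11.3 / 60 = 2.858 in².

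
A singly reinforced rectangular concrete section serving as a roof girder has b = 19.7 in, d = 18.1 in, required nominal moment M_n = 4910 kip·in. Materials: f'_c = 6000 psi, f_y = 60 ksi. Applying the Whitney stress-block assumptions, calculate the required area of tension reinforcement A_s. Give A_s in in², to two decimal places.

From M_n = 0.85 f'_c a b (d − a/2):
a = d − √(d² − 2M_n/(0.85 f'_c b)) = 18.1 − √(18.1² − 2 × 4910/(0.85 × 6 × 19.7)) = 2.939 in.
A_s = 0.85 f'_c a b / f_y = 0.85 × 6 × 2.939 × 19.7 / 60 = 4.921 in².

A_s ≈ 4.92 in²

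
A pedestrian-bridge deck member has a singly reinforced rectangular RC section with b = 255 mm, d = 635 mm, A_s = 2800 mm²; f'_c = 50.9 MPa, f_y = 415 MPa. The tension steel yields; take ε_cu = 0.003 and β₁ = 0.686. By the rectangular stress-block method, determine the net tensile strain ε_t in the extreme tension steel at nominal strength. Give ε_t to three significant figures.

ε_t ≈ 0.00941

a = A_s f_y/(0.85 f'_c b) = 105.32 mm.
β₁ = 0.686, so c = a/β₁ = 105.32/0.686 = 153.53 mm.
From the linear strain diagram with ε_cu = 0.003: ε_t = 0.003 (d − c)/c = 0.003 × (635 − 153.53)/153.53 = 0.00941.
Since ε_t ≥ 0.005, the section is tension-controlled.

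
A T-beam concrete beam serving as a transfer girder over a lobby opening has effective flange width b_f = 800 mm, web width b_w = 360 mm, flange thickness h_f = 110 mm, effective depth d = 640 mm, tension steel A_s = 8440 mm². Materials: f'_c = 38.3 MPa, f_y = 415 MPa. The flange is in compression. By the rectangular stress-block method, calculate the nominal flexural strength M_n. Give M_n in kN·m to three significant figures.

Tension: T = A_s f_y = 8440 × 415 = 3502600 N.
Try a within the flange: a = T/(0.85 f'_c b_f) = 3502600/(0.85 × 38.3 × 800) = 134.49 mm.
a = 134.49 > h_f = 110 mm: the block extends into the web. Split into flange-overhang and web parts.
C_f = 0.85 f'_c (b_f − b_w) h_f = 0.85 × 38.3 × (800 − 360) × 110 = 1575662 N.
Remaining web compression depth: a_w = (T − C_f)/(0.85 f'_c b_w) = (3502600 − 1575662)/(0.85 × 38.3 × 360) = 164.42 mm.
M_n = C_f(d − h_f/2) + (T − C_f)(d − a_w/2) = 1575662 × (640 − 55) + 1926938 × (640 − 82.21) = 921.76 + 1074.83 = 1996.59 × 10⁶ N·mm.
M_n = 1996.59 kN·m.

M_n ≈ 2000 kN·m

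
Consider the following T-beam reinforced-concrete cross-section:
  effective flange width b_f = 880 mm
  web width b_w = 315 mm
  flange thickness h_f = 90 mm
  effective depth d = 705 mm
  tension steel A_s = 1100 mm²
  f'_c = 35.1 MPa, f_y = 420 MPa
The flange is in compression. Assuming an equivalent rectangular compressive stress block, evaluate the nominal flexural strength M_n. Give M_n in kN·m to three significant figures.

Tension: T = A_s f_y = 1100 × 420 = 462000 N.
Try a within the flange: a = T/(0.85 f'_c b_f) = 462000/(0.85 × 35.1 × 880) = 17.60 mm.
Since a = 17.60 ≤ h_f = 90 mm, the stress block lies entirely in the flange; analyse as a rectangular beam of width b_f.
M_n = T(d − a/2) = 462000 × (705 − 8.8) = 321.64 × 10⁶ N·mm.
M_n = 321.64 kN·m.

M_n ≈ 322 kN·m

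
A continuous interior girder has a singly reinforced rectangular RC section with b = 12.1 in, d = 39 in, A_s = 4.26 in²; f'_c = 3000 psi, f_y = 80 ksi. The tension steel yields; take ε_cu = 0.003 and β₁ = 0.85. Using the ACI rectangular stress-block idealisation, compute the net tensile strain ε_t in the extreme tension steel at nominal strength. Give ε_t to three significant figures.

ε_t ≈ 0.00600

a = A_s f_y/(0.85 f'_c b) = 11.045 in.
β₁ = 0.85, so c = a/β₁ = 11.045/0.85 = 12.994 in.
From the linear strain diagram with ε_cu = 0.003: ε_t = 0.003 (d − c)/c = 0.003 × (39 − 12.994)/12.994 = 0.00600.
Since ε_t ≥ 0.005, the section is tension-controlled.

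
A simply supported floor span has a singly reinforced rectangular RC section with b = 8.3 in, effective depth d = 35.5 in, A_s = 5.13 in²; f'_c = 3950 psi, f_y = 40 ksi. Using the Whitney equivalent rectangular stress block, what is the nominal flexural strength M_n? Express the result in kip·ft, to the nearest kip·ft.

M_n ≈ 544 kip·ft

T = A_s f_y = 5.13 × 40 = 205.2 kips.
a = T/(0.85 f'_c b) = 205.2/(0.85 × 3.95 × 8.3) = 7.363 in.
M_n = T(d − a/2) = 205.2 × (35.5 − 3.6815) = 6529.2 kip·in = 6529.2/12 = 544.10 kip·ft.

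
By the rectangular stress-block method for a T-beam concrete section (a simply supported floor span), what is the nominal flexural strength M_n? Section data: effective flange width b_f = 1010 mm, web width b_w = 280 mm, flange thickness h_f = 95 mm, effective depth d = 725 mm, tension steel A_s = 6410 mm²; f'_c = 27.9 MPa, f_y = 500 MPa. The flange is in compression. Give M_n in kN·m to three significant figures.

Tension: T = A_s f_y = 6410 × 500 = 3205000 N.
Try a within the flange: a = T/(0.85 f'_c b_f) = 3205000/(0.85 × 27.9 × 1010) = 133.81 mm.
a = 133.81 > h_f = 95 mm: the block extends into the web. Split into flange-overhang and web parts.
C_f = 0.85 f'_c (b_f − b_w) h_f = 0.85 × 27.9 × (1010 − 280) × 95 = 1644635 N.
Remaining web compression depth: a_w = (T − C_f)/(0.85 f'_c b_w) = (3205000 − 1644635)/(0.85 × 27.9 × 280) = 234.99 mm.
M_n = C_f(d − h_f/2) + (T − C_f)(d − a_w/2) = 1644635 × (725 − 47.5) + 1560365 × (725 − 117.495) = 1114.24 + 947.93 = 2062.17 × 10⁶ N·mm.
M_n = 2062.17 kN·m.

M_n ≈ 2060 kN·m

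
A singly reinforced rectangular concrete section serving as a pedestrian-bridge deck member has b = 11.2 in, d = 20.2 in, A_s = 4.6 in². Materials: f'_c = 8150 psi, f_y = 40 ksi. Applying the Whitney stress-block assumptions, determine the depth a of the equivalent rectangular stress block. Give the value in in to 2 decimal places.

T = A_s f_y = 4.6 × 40 = 184 kips.
a = T/(0.85 f'_c b) = 184/(0.85 × 8.15 × 11.2) = 2.37 in.

a ≈ 2.37 in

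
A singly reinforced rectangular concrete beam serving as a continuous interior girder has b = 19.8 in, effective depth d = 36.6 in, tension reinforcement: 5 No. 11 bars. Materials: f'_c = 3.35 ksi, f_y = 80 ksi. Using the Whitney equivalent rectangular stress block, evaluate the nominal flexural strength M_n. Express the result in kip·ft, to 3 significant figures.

A_s = 5 × 1.56 = 7.8 in².
T = A_s f_y = 7.8 × 80 = 624 kips.
a = T/(0.85 f'_c b) = 624/(0.85 × 3.35 × 19.8) = 11.068 in.
M_n = T(d − a/2) = 624 × (36.6 − 5.534) = 19385.2 kip·in = 19385.2/12 = 1615.43 kip·ft.

M_n ≈ 1620 kip·ft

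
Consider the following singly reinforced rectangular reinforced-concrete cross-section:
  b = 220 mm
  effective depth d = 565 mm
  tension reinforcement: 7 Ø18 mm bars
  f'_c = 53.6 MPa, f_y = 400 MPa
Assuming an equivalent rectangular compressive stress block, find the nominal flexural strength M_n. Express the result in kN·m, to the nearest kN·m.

M_n ≈ 377 kN·m

A_s = 7 × 254 = 1778 mm².
T = A_s f_y = 1778 × 400 = 711200 N = 711.2 kN.
From C = T: a = T/(0.85 f'_c b) = 711200/(0.85 × 53.6 × 220) = 70.96 mm.
M_n = T(d − a/2) = 711.2 kN × (565 − 35.48) mm = 376.59 kN·m.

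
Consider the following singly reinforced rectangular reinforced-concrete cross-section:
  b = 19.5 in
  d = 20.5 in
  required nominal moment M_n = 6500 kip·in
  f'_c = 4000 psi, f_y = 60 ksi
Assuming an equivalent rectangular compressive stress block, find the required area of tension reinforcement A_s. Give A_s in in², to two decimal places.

From M_n = 0.85 f'_c a b (d − a/2):
a = d − √(d² − 2M_n/(0.85 f'_c b)) = 20.5 − √(20.5² − 2 × 6500/(0.85 × 4 × 19.5)) = 5.528 in.
A_s = 0.85 f'_c a b / f_y = 0.85 × 4 × 5.528 × 19.5 / 60 = 6.108 in².

A_s ≈ 6.11 in²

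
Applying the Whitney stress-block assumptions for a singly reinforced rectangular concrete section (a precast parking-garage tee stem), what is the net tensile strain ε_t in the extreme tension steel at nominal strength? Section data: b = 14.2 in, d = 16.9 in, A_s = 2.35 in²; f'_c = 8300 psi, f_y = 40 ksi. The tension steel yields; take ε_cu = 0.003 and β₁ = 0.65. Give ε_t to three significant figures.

a = A_s f_y/(0.85 f'_c b) = 0.938 in.
β₁ = 0.65, so c = a/β₁ = 0.938/0.65 = 1.443 in.
From the linear strain diagram with ε_cu = 0.003: ε_t = 0.003 (d − c)/c = 0.003 × (16.9 − 1.443)/1.443 = 0.0321.
Since ε_t ≥ 0.005, the section is tension-controlled.

ε_t ≈ 0.0321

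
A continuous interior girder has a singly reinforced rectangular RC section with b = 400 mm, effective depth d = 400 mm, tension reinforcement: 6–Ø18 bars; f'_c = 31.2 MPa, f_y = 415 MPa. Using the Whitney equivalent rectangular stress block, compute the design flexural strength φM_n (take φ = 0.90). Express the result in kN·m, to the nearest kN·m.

A_s = 6 × 254 = 1524 mm².
T = A_s f_y = 1524 × 415 = 632460 N = 632.46 kN.
From C = T: a = T/(0.85 f'_c b) = 632460/(0.85 × 31.2 × 400) = 59.62 mm.
M_n = T(d − a/2) = 632.46 kN × (400 − 29.81) mm = 234.13 kN·m.
φM_n = 0.90 × 234.13 = 210.72 kN·m.

φM_n ≈ 211 kN·m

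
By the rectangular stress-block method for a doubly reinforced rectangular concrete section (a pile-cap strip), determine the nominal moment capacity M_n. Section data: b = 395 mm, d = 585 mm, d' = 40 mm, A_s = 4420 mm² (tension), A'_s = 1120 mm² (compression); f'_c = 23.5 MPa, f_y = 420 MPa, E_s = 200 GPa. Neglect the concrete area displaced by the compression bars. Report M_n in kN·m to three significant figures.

M_n ≈ 945 kN·m

Assume both tension and compression steel yield.
Net tension couple steel: A_s − A'_s = 3300 mm².
a = (A_s − A'_s) f_y / (0.85 f'_c b) = 1386000/(0.85 × 23.5 × 395) = 175.66 mm.
c = a/β₁ = 175.66/0.85 = 206.66 mm; ε'_s = 0.003(c − d')/c = 0.0024 ≥ f_y/E_s = 0.0021, so compression steel does yield.
M_n = (A_s − A'_s) f_y (d − a/2) + A'_s f_y (d − d') = [1386000 × (585 − 87.83) + 470400 × (585 − 40)] × 10⁻⁶ = 689.08 + 256.37 = 945.45 kN·m.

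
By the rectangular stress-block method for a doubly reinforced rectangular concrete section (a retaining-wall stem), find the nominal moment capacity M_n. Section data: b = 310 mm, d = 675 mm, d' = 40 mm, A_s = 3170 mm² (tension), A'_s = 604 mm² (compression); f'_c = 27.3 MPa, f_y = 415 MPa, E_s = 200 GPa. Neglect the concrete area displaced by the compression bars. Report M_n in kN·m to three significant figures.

Assume both tension and compression steel yield.
Net tension couple steel: A_s − A'_s = 2566 mm².
a = (A_s − A'_s) f_y / (0.85 f'_c b) = 1064890/(0.85 × 27.3 × 310) = 148.03 mm.
c = a/β₁ = 148.03/0.85 = 174.15 mm; ε'_s = 0.003(c − d')/c = 0.0023 ≥ f_y/E_s = 0.0021, so compression steel does yield.
M_n = (A_s − A'_s) f_y (d − a/2) + A'_s f_y (d − d') = [1064890 × (675 − 74.015) + 250660 × (675 − 40)] × 10⁻⁶ = 639.98 + 159.17 = 799.15 kN·m.

M_n ≈ 799 kN·m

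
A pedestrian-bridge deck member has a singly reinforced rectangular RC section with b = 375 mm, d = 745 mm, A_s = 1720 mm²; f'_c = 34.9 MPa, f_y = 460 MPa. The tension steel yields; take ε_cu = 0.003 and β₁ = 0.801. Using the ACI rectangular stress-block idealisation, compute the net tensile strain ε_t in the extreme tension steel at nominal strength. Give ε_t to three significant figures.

a = A_s f_y/(0.85 f'_c b) = 71.12 mm.
β₁ = 0.801, so c = a/β₁ = 71.12/0.801 = 88.79 mm.
From the linear strain diagram with ε_cu = 0.003: ε_t = 0.003 (d − c)/c = 0.003 × (745 − 88.79)/88.79 = 0.0222.
Since ε_t ≥ 0.005, the section is tension-controlled.

ε_t ≈ 0.0222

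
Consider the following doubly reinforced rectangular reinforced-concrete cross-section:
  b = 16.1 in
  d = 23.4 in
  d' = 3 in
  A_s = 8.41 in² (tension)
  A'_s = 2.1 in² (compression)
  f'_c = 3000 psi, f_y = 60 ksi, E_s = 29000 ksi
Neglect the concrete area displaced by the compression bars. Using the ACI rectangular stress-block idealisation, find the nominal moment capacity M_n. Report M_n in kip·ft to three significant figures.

M_n ≈ 807 kip·ft

Assume both steels yield.
a = (A_s − A'_s) f_y/(0.85 f'_c b) = (8.41 − 2.1) × 60/(0.85 × 3 × 16.1) = 9.222 in.
c = a/β₁ = 9.222/0.85 = 10.849 in; ε'_s = 0.003(c − d')/c = 0.0022 ≥ ε_y = 0.0021, so the compression steel yields.
M_n = (A_s − A'_s) f_y (d − a/2) + A'_s f_y (d − d') = 378.6 × (23.4 − 4.611) + 126 × (23.4 − 3) = 7113.5 + 2570.4 = 9683.9 kip·in = 9683.9/12 = 806.99 kip·ft.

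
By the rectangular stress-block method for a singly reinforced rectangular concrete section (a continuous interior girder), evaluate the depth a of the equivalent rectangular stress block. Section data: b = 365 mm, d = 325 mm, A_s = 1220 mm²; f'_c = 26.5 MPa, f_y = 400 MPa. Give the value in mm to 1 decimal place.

T = A_s f_y = 1220 × 400 = 488000 N = 488 kN.
Setting C = 0.85 f'_c a b equal to T: a = 488000/(0.85 × 26.5 × 365) = 59.4 mm.

a ≈ 59.4 mm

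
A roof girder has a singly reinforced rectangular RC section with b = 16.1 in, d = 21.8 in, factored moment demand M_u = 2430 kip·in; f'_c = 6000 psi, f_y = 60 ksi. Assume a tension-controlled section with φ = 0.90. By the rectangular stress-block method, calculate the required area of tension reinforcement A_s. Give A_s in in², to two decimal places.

A_s ≈ 2.14 in²

M_n = M_u/φ = 2430/0.90 = 2700 kip·in.
From M_n = 0.85 f'_c a b (d − a/2):
a = d − √(d² − 2M_n/(0.85 f'_c b)) = 21.8 − √(21.8² − 2 × 2700/(0.85 × 6 × 16.1)) = 1.565 in.
A_s = 0.85 f'_c a b / f_y = 0.85 × 6 × 1.565 × 16.1 / 60 = 2.142 in².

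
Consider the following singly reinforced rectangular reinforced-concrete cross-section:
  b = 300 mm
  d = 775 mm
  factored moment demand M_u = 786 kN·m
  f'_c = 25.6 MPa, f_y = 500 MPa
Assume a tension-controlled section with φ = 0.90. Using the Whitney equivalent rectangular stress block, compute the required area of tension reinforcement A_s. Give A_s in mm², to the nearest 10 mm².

A_s ≈ 2580 mm²

M_n = M_u/φ = 786/0.90 = 873.333 kN·m.
With M_n = 0.85 f'_c a b (d − a/2), solve the quadratic for a:
a = d − √(d² − 2M_n/(0.85 f'_c b)) = 775 − √(775² − 2 × 873.333×10⁶/(0.85 × 25.6 × 300)) = 197.89 mm.
A_s = 0.85 f'_c a b / f_y = 0.85 × 25.6 × 197.89 × 300 / 500 = 2583.7 mm².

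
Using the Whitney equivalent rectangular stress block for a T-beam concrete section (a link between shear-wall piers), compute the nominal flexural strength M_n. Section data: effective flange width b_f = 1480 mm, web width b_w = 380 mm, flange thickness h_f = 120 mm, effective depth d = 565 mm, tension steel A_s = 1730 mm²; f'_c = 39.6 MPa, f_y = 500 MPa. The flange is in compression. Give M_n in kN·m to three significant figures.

M_n ≈ 481 kN·m

Tension: T = A_s f_y = 1730 × 500 = 865000 N.
Try a within the flange: a = T/(0.85 f'_c b_f) = 865000/(0.85 × 39.6 × 1480) = 17.36 mm.
Since a = 17.36 ≤ h_f = 120 mm, the stress block lies entirely in the flange; analyse as a rectangular beam of width b_f.
M_n = T(d − a/2) = 865000 × (565 − 8.68) = 481.22 × 10⁶ N·mm.
M_n = 481.22 kN·m.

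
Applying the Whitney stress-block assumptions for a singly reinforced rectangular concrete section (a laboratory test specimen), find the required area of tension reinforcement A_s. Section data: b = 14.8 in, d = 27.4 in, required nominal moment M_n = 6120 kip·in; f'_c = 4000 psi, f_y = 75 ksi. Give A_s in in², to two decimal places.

From M_n = 0.85 f'_c a b (d − a/2):
a = d − √(d² − 2M_n/(0.85 f'_c b)) = 27.4 − √(27.4² − 2 × 6120/(0.85 × 4 × 14.8)) = 4.872 in.
A_s = 0.85 f'_c a b / f_y = 0.85 × 4 × 4.872 × 14.8 / 75 = 3.269 in².

A_s ≈ 3.27 in²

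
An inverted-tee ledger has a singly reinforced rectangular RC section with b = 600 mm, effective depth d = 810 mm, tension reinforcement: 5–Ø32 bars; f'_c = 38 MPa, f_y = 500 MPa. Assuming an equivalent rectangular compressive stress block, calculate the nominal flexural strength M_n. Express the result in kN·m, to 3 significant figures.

A_s = 5 × 804 = 4020 mm².
T = A_s f_y = 4020 × 500 = 2010000 N = 2010 kN.
From C = T: a = T/(0.85 f'_c b) = 2010000/(0.85 × 38 × 600) = 103.72 mm.
M_n = T(d − a/2) = 2010 kN × (810 − 51.86) mm = 1523.86 kN·m.

M_n ≈ 1520 kN·m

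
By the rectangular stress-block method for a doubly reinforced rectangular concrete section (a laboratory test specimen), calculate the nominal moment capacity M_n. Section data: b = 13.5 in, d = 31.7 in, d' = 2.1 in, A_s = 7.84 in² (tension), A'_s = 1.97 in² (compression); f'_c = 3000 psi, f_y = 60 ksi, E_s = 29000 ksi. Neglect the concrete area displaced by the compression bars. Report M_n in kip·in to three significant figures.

Assume both steels yield.
a = (A_s − A'_s) f_y/(0.85 f'_c b) = (7.84 − 1.97) × 60/(0.85 × 3 × 13.5) = 10.231 in.
c = a/β₁ = 10.231/0.85 = 12.036 in; ε'_s = 0.003(c − d')/c = 0.0025 ≥ ε_y = 0.0021, so the compression steel yields.
M_n = (A_s − A'_s) f_y (d − a/2) + A'_s f_y (d − d') = 352.2 × (31.7 − 5.1155) + 118.2 × (31.7 − 2.1) = 9363.1 + 3498.7 = 12861.8 kip·in.

M_n ≈ 12900 kip·in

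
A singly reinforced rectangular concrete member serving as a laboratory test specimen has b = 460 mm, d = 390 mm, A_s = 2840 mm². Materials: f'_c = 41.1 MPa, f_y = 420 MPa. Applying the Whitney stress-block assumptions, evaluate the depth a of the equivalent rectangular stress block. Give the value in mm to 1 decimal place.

T = A_s f_y = 2840 × 420 = 1192800 N = 1192.8 kN.
Setting C = 0.85 f'_c a b equal to T: a = 1192800/(0.85 × 41.1 × 460) = 74.2 mm.

a ≈ 74.2 mm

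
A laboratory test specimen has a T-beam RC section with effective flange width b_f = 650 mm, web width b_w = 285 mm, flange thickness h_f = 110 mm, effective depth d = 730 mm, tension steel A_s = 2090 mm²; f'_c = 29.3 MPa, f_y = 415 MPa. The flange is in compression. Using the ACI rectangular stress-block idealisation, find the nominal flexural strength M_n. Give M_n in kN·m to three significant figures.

M_n ≈ 610 kN·m

Tension: T = A_s f_y = 2090 × 415 = 867350 N.
Try a within the flange: a = T/(0.85 f'_c b_f) = 867350/(0.85 × 29.3 × 650) = 53.58 mm.
Since a = 53.58 ≤ h_f = 110 mm, the stress block lies entirely in the flange; analyse as a rectangular beam of width b_f.
M_n = T(d − a/2) = 867350 × (730 − 26.79) = 609.93 × 10⁶ N·mm.
M_n = 609.93 kN·m.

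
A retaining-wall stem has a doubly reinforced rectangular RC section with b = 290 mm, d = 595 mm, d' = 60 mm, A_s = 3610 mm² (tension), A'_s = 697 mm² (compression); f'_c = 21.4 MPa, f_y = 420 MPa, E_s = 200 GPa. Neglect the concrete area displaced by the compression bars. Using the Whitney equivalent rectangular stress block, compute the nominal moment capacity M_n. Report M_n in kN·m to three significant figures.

M_n ≈ 743 kN·m

Assume both tension and compression steel yield.
Net tension couple steel: A_s − A'_s = 2913 mm².
a = (A_s − A'_s) f_y / (0.85 f'_c b) = 1223460/(0.85 × 21.4 × 290) = 231.93 mm.
c = a/β₁ = 231.93/0.85 = 272.86 mm; ε'_s = 0.003(c − d')/c = 0.0023 ≥ f_y/E_s = 0.0021, so compression steel does yield.
M_n = (A_s − A'_s) f_y (d − a/2) + A'_s f_y (d − d') = [1223460 × (595 − 115.965) + 292740 × (595 − 60)] × 10⁻⁶ = 586.08 + 156.62 = 742.70 kN·m.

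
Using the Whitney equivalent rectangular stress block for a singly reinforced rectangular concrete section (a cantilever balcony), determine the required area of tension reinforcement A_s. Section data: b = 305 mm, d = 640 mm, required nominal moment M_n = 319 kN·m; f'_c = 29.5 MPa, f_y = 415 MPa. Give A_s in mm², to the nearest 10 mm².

With M_n = 0.85 f'_c a b (d − a/2), solve the quadratic for a:
a = d − √(d² − 2M_n/(0.85 f'_c b)) = 640 − √(640² − 2 × 319×10⁶/(0.85 × 29.5 × 305)) = 68.88 mm.
A_s = 0.85 f'_c a b / f_y = 0.85 × 29.5 × 68.88 × 305 / 415 = 1269.4 mm².

A_s ≈ 1270 mm²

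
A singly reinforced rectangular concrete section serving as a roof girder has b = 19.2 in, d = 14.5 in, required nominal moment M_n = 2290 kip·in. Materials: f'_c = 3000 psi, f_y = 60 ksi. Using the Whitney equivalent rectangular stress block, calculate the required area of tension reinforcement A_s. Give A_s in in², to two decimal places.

From M_n = 0.85 f'_c a b (d − a/2):
a = d − √(d² − 2M_n/(0.85 f'_c b)) = 14.5 − √(14.5² − 2 × 2290/(0.85 × 3 × 19.2)) = 3.697 in.
A_s = 0.85 f'_c a b / f_y = 0.85 × 3 × 3.697 × 19.2 / 60 = 3.017 in².

A_s ≈ 3.02 in²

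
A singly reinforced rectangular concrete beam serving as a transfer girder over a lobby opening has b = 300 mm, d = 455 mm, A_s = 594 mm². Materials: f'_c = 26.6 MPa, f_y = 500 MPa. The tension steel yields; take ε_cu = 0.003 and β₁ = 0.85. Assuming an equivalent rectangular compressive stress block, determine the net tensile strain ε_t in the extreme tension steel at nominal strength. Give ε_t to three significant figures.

a = A_s f_y/(0.85 f'_c b) = 43.79 mm.
β₁ = 0.85, so c = a/β₁ = 43.79/0.85 = 51.52 mm.
From the linear strain diagram with ε_cu = 0.003: ε_t = 0.003 (d − c)/c = 0.003 × (455 − 51.52)/51.52 = 0.0235.
Since ε_t ≥ 0.005, the section is tension-controlled.

ε_t ≈ 0.0235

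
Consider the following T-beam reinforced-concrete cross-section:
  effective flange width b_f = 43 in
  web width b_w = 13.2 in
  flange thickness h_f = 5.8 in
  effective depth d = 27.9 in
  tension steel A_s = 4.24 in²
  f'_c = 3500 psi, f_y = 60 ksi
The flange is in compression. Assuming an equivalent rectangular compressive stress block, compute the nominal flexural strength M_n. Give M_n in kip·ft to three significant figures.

Tension: T = A_s f_y = 4.24 × 60 = 254.4 kips.
Try a within the flange: a = T/(0.85 f'_c b_f) = 254.4/(0.85 × 3.5 × 43) = 1.989 in.
Since a = 1.989 ≤ h_f = 5.8 in, the stress block lies entirely in the flange; analyse as a rectangular beam of width b_f.
M_n = T(d − a/2) = 254.4 × (27.9 − 0.9945) = 6844.8 kip·in.
M_n = 6844.8/12 = 570.40 kip·ft.

M_n ≈ 570 kip·ft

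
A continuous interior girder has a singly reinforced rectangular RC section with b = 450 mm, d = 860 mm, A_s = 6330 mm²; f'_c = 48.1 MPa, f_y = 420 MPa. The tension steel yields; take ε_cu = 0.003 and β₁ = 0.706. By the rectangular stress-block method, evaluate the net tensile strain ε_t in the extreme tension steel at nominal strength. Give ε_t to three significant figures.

a = A_s f_y/(0.85 f'_c b) = 144.50 mm.
β₁ = 0.706, so c = a/β₁ = 144.50/0.706 = 204.67 mm.
From the linear strain diagram with ε_cu = 0.003: ε_t = 0.003 (d − c)/c = 0.003 × (860 − 204.67)/204.67 = 0.00961.
Since ε_t ≥ 0.005, the section is tension-controlled.

ε_t ≈ 0.00961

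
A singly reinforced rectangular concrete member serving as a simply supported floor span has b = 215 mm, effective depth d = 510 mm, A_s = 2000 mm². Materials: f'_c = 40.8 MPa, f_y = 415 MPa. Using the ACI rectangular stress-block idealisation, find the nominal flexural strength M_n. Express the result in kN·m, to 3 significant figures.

M_n ≈ 377 kN·m

T = A_s f_y = 2000 × 415 = 830000 N = 830 kN.
From C = T: a = T/(0.85 f'_c b) = 830000/(0.85 × 40.8 × 215) = 111.32 mm.
M_n = T(d − a/2) = 830 kN × (510 − 55.66) mm = 377.10 kN·m.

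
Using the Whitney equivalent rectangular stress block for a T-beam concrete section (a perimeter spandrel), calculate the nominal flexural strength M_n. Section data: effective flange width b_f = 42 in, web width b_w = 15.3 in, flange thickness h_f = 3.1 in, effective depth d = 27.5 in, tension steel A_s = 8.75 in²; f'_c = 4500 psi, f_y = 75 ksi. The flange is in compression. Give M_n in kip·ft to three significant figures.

Tension: T = A_s f_y = 8.75 × 75 = 656.25 kips.
Try a within the flange: a = T/(0.85 f'_c b_f) = 656.25/(0.85 × 4.5 × 42) = 4.085 in.
a = 4.085 > h_f = 3.1 in: the block extends into the web. Split into flange-overhang and web parts.
C_f = 0.85 f'_c (b_f − b_w) h_f = 0.85 × 4.5 × (42 − 15.3) × 3.1 = 316.6 kips.
Remaining web compression depth: a_w = (T − C_f)/(0.85 f'_c b_w) = (656.25 − 316.6)/(0.85 × 4.5 × 15.3) = 5.804 in.
M_n = C_f(d − h_f/2) + (T − C_f)(d − a_w/2) = 316.6 × (27.5 − 1.55) + 339.65 × (27.5 − 2.902) = 8215.8 + 8354.7 = 16570.5 kip·in.
M_n = 16570.5/12 = 1380.88 kip·ft.

M_n ≈ 1380 kip·ft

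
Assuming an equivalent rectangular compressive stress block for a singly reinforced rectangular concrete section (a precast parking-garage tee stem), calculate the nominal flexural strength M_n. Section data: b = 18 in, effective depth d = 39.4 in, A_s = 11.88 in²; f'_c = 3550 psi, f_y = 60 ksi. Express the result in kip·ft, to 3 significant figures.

M_n ≈ 1950 kip·ft

T = A_s f_y = 11.88 × 60 = 712.8 kips.
a = T/(0.85 f'_c b) = 712.8/(0.85 × 3.55 × 18) = 13.123 in.
M_n = T(d − a/2) = 712.8 × (39.4 − 6.5615) = 23407.3 kip·in = 23407.3/12 = 1950.61 kip·ft.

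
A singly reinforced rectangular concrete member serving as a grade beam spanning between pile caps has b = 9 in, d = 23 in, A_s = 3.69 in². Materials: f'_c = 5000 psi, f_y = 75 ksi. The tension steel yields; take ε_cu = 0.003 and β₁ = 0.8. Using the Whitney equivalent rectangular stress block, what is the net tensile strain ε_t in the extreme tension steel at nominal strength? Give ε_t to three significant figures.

ε_t ≈ 0.00463

a = A_s f_y/(0.85 f'_c b) = 7.235 in.
β₁ = 0.8, so c = a/β₁ = 7.235/0.8 = 9.044 in.
From the linear strain diagram with ε_cu = 0.003: ε_t = 0.003 (d − c)/c = 0.003 × (23 − 9.044)/9.044 = 0.00463.
ε_t is between 0.004 and 0.005 — transition zone.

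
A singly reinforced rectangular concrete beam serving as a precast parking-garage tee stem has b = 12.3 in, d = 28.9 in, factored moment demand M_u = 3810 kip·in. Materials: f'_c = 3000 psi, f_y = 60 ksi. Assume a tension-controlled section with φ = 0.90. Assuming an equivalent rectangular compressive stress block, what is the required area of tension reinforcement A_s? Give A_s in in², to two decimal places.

A_s ≈ 2.68 in²

M_n = M_u/φ = 3810/0.90 = 4233.33 kip·in.
From M_n = 0.85 f'_c a b (d − a/2):
a = d − √(d² − 2M_n/(0.85 f'_c b)) = 28.9 − √(28.9² − 2 × 4233.33/(0.85 × 3 × 12.3)) = 5.125 in.
A_s = 0.85 f'_c a b / f_y = 0.85 × 3 × 5.125 × 12.3 / 60 = 2.679 in².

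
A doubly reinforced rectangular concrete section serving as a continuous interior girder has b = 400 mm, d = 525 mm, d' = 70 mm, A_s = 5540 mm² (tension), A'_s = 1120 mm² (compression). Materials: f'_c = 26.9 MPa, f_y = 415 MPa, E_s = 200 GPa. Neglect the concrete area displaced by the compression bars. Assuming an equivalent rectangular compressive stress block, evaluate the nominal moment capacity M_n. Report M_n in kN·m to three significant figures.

M_n ≈ 991 kN·m

Assume both tension and compression steel yield.
Net tension couple steel: A_s − A'_s = 4420 mm².
a = (A_s − A'_s) f_y / (0.85 f'_c b) = 1834300/(0.85 × 26.9 × 400) = 200.56 mm.
c = a/β₁ = 200.56/0.85 = 235.95 mm; ε'_s = 0.003(c − d')/c = 0.0021 ≥ f_y/E_s = 0.0021, so compression steel does yield.
M_n = (A_s − A'_s) f_y (d − a/2) + A'_s f_y (d − d') = [1834300 × (525 − 100.28) + 464800 × (525 − 70)] × 10⁻⁶ = 779.06 + 211.48 = 990.54 kN·m.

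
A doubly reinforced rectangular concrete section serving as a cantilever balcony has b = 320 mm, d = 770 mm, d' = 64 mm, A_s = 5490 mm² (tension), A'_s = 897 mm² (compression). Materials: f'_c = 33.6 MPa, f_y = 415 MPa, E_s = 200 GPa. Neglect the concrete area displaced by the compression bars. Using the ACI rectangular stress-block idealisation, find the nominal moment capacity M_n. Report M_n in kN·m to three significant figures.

M_n ≈ 1530 kN·m

Assume both tension and compression steel yield.
Net tension couple steel: A_s − A'_s = 4593 mm².
a = (A_s − A'_s) f_y / (0.85 f'_c b) = 1906095/(0.85 × 33.6 × 320) = 208.56 mm.
c = a/β₁ = 208.56/0.81 = 257.48 mm; ε'_s = 0.003(c − d')/c = 0.0023 ≥ f_y/E_s = 0.0021, so compression steel does yield.
M_n = (A_s − A'_s) f_y (d − a/2) + A'_s f_y (d − d') = [1906095 × (770 − 104.28) + 372255 × (770 − 64)] × 10⁻⁶ = 1268.93 + 262.81 = 1531.74 kN·m.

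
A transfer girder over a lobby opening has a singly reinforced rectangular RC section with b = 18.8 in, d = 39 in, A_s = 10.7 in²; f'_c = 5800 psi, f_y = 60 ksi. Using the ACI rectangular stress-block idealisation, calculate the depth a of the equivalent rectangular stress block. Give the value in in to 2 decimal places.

a ≈ 6.93 in

T = A_s f_y = 10.7 × 60 = 642 kips.
a = T/(0.85 f'_c b) = 642/(0.85 × 5.8 × 18.8) = 6.93 in.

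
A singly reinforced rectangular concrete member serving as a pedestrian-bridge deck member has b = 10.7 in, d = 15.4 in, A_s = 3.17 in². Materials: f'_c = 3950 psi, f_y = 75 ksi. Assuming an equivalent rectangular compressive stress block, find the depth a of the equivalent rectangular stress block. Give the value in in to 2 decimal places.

a ≈ 6.62 in

T = A_s f_y = 3.17 × 75 = 237.75 kips.
a = T/(0.85 f'_c b) = 237.75/(0.85 × 3.95 × 10.7) = 6.62 in.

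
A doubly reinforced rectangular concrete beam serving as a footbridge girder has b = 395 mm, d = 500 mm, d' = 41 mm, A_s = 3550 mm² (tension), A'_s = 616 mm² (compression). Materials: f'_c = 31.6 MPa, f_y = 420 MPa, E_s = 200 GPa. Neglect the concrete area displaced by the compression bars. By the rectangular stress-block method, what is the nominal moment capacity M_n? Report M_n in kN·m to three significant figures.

Assume both tension and compression steel yield.
Net tension couple steel: A_s − A'_s = 2934 mm².
a = (A_s − A'_s) f_y / (0.85 f'_c b) = 1232280/(0.85 × 31.6 × 395) = 116.15 mm.
c = a/β₁ = 116.15/0.824 = 140.96 mm; ε'_s = 0.003(c − d')/c = 0.0021 ≥ f_y/E_s = 0.0021, so compression steel does yield.
M_n = (A_s − A'_s) f_y (d − a/2) + A'_s f_y (d − d') = [1232280 × (500 − 58.075) + 258720 × (500 − 41)] × 10⁻⁶ = 544.58 + 118.75 = 663.33 kN·m.

M_n ≈ 663 kN·m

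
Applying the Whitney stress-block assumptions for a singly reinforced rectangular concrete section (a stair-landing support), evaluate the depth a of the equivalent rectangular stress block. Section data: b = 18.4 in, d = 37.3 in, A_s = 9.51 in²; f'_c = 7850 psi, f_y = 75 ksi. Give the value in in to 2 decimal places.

T = A_s f_y = 9.51 × 75 = 713.25 kips.
a = T/(0.85 f'_c b) = 713.25/(0.85 × 7.85 × 18.4) = 5.81 in.

a ≈ 5.81 in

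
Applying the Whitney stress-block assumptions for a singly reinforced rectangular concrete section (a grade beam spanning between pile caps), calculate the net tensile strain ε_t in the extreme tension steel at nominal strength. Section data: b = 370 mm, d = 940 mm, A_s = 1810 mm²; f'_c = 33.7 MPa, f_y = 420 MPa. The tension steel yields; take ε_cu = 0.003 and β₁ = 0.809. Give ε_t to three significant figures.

a = A_s f_y/(0.85 f'_c b) = 71.73 mm.
β₁ = 0.809, so c = a/β₁ = 71.73/0.809 = 88.67 mm.
From the linear strain diagram with ε_cu = 0.003: ε_t = 0.003 (d − c)/c = 0.003 × (940 − 88.67)/88.67 = 0.0288.
Since ε_t ≥ 0.005, the section is tension-controlled.

ε_t ≈ 0.0288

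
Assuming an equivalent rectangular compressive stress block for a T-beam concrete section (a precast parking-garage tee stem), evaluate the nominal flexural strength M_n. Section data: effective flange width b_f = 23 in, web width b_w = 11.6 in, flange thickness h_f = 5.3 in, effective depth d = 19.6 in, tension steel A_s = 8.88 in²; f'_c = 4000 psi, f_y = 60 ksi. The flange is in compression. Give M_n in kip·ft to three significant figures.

Tension: T = A_s f_y = 8.88 × 60 = 532.8 kips.
Try a within the flange: a = T/(0.85 f'_c b_f) = 532.8/(0.85 × 4 × 23) = 6.813 in.
a = 6.813 > h_f = 5.3 in: the block extends into the web. Split into flange-overhang and web parts.
C_f = 0.85 f'_c (b_f − b_w) h_f = 0.85 × 4 × (23 − 11.6) × 5.3 = 205.4 kips.
Remaining web compression depth: a_w = (T − C_f)/(0.85 f'_c b_w) = (532.8 − 205.4)/(0.85 × 4 × 11.6) = 8.301 in.
M_n = C_f(d − h_f/2) + (T − C_f)(d − a_w/2) = 205.4 × (19.6 − 2.65) + 327.4 × (19.6 − 4.1505) = 3481.5 + 5058.2 = 8539.7 kip·in.
M_n = 8539.7/12 = 711.64 kip·ft.

M_n ≈ 712 kip·ft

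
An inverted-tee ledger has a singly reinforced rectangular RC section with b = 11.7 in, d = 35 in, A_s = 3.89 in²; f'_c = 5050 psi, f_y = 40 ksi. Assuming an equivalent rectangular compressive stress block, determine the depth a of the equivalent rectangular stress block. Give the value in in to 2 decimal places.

T = A_s f_y = 3.89 × 40 = 155.6 kips.
a = T/(0.85 f'_c b) = 155.6/(0.85 × 5.05 × 11.7) = 3.10 in.

a ≈ 3.10 in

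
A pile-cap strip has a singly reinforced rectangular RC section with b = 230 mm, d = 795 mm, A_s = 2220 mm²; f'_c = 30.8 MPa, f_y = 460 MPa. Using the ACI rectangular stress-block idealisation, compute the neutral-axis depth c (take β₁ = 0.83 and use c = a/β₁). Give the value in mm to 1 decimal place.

T = A_s f_y = 2220 × 460 = 1021200 N = 1021.2 kN.
Setting C = 0.85 f'_c a b equal to T: a = 1021200/(0.85 × 30.8 × 230) = 169.595 mm.
With β₁ = 0.83, c = a/β₁ = 169.595/0.83 = 204.3 mm.

c ≈ 204.3 mm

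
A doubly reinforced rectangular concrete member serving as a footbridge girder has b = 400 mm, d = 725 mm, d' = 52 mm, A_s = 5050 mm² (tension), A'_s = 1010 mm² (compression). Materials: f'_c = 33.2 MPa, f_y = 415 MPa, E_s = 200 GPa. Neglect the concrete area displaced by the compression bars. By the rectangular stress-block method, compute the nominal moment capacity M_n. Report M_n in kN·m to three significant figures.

Assume both tension and compression steel yield.
Net tension couple steel: A_s − A'_s = 4040 mm².
a = (A_s − A'_s) f_y / (0.85 f'_c b) = 1676600/(0.85 × 33.2 × 400) = 148.53 mm.
c = a/β₁ = 148.53/0.813 = 182.69 mm; ε'_s = 0.003(c − d')/c = 0.0021 ≥ f_y/E_s = 0.0021, so compression steel does yield.
M_n = (A_s − A'_s) f_y (d − a/2) + A'_s f_y (d − d') = [1676600 × (725 − 74.265) + 419150 × (725 − 52)] × 10⁻⁶ = 1091.02 + 282.09 = 1373.11 kN·m.

M_n ≈ 1370 kN·m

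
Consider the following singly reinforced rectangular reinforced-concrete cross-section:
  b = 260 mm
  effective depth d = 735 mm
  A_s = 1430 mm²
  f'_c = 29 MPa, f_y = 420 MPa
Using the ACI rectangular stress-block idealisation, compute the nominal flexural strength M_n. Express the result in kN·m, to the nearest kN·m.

T = A_s f_y = 1430 × 420 = 600600 N = 600.6 kN.
From C = T: a = T/(0.85 f'_c b) = 600600/(0.85 × 29 × 260) = 93.71 mm.
M_n = T(d − a/2) = 600.6 kN × (735 − 46.855) mm = 413.30 kN·m.

M_n ≈ 413 kN·m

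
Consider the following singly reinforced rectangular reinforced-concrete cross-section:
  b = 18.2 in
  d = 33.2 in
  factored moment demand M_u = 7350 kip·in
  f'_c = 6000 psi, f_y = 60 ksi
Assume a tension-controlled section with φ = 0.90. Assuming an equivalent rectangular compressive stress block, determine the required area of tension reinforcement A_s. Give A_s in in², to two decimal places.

A_s ≈ 4.28 in²

M_n = M_u/φ = 7350/0.90 = 8166.67 kip·in.
From M_n = 0.85 f'_c a b (d − a/2):
a = d − √(d² − 2M_n/(0.85 f'_c b)) = 33.2 − √(33.2² − 2 × 8166.67/(0.85 × 6 × 18.2)) = 2.765 in.
A_s = 0.85 f'_c a b / f_y = 0.85 × 6 × 2.765 × 18.2 / 60 = 4.277 in².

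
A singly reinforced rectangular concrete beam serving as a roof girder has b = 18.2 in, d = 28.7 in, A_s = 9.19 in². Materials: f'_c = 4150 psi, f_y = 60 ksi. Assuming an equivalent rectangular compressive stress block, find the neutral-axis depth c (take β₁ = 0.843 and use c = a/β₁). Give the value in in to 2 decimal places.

c ≈ 10.19 in

T = A_s f_y = 9.19 × 60 = 551.4 kips.
a = T/(0.85 f'_c b) = 551.4/(0.85 × 4.15 × 18.2) = 8.5887 in.
With β₁ = 0.843, c = a/β₁ = 8.5887/0.843 = 10.19 in.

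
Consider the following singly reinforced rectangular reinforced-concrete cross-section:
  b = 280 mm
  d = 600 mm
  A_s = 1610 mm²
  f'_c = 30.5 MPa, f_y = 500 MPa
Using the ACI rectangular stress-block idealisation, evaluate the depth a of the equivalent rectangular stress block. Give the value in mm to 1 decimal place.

a ≈ 110.9 mm

T = A_s f_y = 1610 × 500 = 805000 N = 805 kN.
Setting C = 0.85 f'_c a b equal to T: a = 805000/(0.85 × 30.5 × 280) = 110.9 mm.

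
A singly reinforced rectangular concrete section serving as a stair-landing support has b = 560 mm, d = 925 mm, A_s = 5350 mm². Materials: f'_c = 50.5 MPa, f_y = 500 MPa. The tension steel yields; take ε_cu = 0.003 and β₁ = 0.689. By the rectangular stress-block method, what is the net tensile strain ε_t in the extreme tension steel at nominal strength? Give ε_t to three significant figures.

a = A_s f_y/(0.85 f'_c b) = 111.28 mm.
β₁ = 0.689, so c = a/β₁ = 111.28/0.689 = 161.51 mm.
From the linear strain diagram with ε_cu = 0.003: ε_t = 0.003 (d − c)/c = 0.003 × (925 − 161.51)/161.51 = 0.0142.
Since ε_t ≥ 0.005, the section is tension-controlled.

ε_t ≈ 0.0142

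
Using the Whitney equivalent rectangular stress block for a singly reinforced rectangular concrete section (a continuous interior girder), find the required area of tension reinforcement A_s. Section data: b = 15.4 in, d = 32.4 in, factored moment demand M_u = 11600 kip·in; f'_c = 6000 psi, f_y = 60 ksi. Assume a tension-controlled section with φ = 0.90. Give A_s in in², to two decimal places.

M_n = M_u/φ = 11600/0.90 = 12888.9 kip·in.
From M_n = 0.85 f'_c a b (d − a/2):
a = d − √(d² − 2M_n/(0.85 f'_c b)) = 32.4 − √(32.4² − 2 × 12888.9/(0.85 × 6 × 15.4)) = 5.538 in.
A_s = 0.85 f'_c a b / f_y = 0.85 × 6 × 5.538 × 15.4 / 60 = 7.249 in².

A_s ≈ 7.25 in²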